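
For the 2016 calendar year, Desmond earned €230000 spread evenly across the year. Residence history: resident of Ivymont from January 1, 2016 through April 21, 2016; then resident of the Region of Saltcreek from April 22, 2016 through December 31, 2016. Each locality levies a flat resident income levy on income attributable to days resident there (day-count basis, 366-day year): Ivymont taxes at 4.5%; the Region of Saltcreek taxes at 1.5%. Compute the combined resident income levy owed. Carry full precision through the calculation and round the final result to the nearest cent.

Ivymont, January 1 – April 21, 2016: 112 days → €230000 × 4.5% × 112/366 = €3167.2131
The Region of Saltcreek, April 22 – December 31, 2016: 254 days → €230000 × 1.5% × 254/366 = €2394.2623
Total = €5561.4754

€5561.48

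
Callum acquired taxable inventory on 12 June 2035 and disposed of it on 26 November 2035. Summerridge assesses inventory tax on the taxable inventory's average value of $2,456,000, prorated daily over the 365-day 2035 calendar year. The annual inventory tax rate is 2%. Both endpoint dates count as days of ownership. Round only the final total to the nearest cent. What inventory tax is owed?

Days held (12 June – 26 November 2035): 168 out of 365
Tax = $2,456,000 × 2% × 168/365 = $22,608.6575

$22,608.66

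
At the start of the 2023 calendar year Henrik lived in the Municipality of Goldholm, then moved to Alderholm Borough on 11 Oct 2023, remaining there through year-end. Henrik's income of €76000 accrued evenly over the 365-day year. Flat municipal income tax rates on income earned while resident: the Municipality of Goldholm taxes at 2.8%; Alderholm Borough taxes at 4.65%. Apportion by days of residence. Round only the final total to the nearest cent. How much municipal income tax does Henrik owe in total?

€2443.87

The Municipality of Goldholm, 1 Jan – 10 Oct 2023: 283 days → €76000 × 2.8% × 283/365 = €1649.9288
Alderholm Borough, 11 Oct – 31 Dec 2023: 82 days → €76000 × 4.65% × 82/365 = €793.9397
Total = €2443.8685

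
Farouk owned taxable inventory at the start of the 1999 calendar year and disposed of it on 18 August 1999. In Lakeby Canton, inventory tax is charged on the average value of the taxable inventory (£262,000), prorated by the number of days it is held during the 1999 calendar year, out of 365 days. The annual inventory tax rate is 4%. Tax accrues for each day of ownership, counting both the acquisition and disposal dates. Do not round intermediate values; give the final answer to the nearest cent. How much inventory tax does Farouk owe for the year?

Days held (1 January – 18 August 1999): 230 out of 365
Tax = £262,000 × 4% × 230/365 = £6,603.8356

£6,603.84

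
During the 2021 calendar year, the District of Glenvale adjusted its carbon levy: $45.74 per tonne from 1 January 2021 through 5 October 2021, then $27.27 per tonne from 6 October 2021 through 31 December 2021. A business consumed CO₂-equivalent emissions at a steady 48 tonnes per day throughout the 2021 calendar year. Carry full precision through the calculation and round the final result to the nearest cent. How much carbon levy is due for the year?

$724,234.08

1 January – 5 October 2021: 278 days × 48 tonnes/day = 13,344 tonnes at $45.74/tonne → $610,354.56
6 October – 31 December 2021: 87 days × 48 tonnes/day = 4,176 tonnes at $27.27/tonne → $113,879.52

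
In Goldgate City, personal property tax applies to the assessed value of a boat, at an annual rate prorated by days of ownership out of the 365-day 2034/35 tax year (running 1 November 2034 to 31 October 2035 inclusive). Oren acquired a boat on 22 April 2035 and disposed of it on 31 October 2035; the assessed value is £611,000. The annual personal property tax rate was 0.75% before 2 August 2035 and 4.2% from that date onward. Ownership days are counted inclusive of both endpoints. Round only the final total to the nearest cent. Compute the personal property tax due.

22 April – 1 August 2035: 102 days at 0.75% → £611,000 × 0.75% × 102/365 = £1,280.5890
2 August – 31 October 2035: 91 days at 4.2% → £611,000 × 4.2% × 91/365 = £6,397.9233
Total = £7,678.5123

£7,678.51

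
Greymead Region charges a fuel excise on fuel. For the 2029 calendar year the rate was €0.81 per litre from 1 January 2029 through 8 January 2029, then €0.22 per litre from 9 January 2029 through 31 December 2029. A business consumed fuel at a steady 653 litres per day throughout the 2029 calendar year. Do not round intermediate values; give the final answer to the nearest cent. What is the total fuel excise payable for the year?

1 January – 8 January 2029: 8 days × 653 litres/day = 5,224 litres at €0.81/litre → €4,231.44
9 January – 31 December 2029: 357 days × 653 litres/day = 233,121 litres at €0.22/litre → €51,286.62

€55,518.06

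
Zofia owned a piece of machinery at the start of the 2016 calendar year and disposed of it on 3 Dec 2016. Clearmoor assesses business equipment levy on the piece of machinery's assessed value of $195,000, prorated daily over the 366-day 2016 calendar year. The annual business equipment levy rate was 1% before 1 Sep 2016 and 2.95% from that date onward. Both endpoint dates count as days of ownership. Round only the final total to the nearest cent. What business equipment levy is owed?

1 Jan – 31 Aug 2016: 244 days at 1% → $195,000 × 1% × 244/366 = $1,300.0000
1 Sep – 3 Dec 2016: 94 days at 2.95% → $195,000 × 2.95% × 94/366 = $1,477.4180
Total = $2,777.4180

$2,777.42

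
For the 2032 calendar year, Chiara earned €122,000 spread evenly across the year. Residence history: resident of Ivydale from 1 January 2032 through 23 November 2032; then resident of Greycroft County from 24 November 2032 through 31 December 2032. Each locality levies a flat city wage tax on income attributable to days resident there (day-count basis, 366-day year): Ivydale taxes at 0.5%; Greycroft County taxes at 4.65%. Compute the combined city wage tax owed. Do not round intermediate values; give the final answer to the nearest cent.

Ivydale, 1 January – 23 November 2032: 328 days → €122,000 × 0.5% × 328/366 = €546.6667
Greycroft County, 24 November – 31 December 2032: 38 days → €122,000 × 4.65% × 38/366 = €589.0000
Total = €1,135.6667

€1,135.67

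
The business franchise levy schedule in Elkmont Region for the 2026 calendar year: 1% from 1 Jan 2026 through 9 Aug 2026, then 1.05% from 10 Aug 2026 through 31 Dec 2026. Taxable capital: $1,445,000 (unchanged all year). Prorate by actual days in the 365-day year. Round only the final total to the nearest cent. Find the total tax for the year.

1 Jan – 9 Aug 2026: 221 days at 1% → $1,445,000 × 1% × 221/365 = $8,749.1781
10 Aug – 31 Dec 2026: 144 days at 1.05% → $1,445,000 × 1.05% × 144/365 = $5,985.8630
Total = $14,735.0411

$14,735.04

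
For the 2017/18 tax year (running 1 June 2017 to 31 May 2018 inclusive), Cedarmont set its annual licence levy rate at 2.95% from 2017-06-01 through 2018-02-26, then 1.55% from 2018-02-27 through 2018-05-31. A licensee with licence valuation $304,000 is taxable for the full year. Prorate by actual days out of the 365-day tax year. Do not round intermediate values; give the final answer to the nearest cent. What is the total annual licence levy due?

2017-06-01 to 2018-02-26: 271 days at 2.95% → $304,000 × 2.95% × 271/365 = $6,658.4329
2018-02-27 to 2018-05-31: 94 days at 1.55% → $304,000 × 1.55% × 94/365 = $1,213.5014
Total = $7,871.9342

$7,871.93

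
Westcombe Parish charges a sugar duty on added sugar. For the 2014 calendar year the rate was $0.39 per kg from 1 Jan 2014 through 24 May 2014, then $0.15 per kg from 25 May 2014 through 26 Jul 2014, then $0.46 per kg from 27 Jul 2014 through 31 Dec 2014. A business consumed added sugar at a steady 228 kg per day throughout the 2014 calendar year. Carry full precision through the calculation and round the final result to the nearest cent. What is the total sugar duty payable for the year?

$31,530.12

1 Jan – 24 May 2014: 144 days × 228 kg/day = 32,832 kg at $0.39/kg → $12,804.48
25 May – 26 Jul 2014: 63 days × 228 kg/day = 14,364 kg at $0.15/kg → $2,154.60
27 Jul – 31 Dec 2014: 158 days × 228 kg/day = 36,024 kg at $0.46/kg → $16,571.04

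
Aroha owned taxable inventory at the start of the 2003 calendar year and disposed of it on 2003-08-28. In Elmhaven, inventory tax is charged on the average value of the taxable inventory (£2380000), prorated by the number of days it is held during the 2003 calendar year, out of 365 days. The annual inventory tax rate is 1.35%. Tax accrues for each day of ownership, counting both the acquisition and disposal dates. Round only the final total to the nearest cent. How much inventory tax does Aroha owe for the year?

Days held (2003-01-01 to 2003-08-28): 240 out of 365
Tax = £2380000 × 1.35% × 240/365 = £21126.5753

£21126.58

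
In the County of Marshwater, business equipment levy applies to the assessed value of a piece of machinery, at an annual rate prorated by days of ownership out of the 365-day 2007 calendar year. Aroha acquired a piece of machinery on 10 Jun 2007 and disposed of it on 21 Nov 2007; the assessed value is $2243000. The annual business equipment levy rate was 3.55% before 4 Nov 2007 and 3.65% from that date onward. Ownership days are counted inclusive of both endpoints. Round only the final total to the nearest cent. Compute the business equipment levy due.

10 Jun – 3 Nov 2007: 147 days at 3.55% → $2243000 × 3.55% × 147/365 = $32068.7548
4 Nov – 21 Nov 2007: 18 days at 3.65% → $2243000 × 3.65% × 18/365 = $4037.4000
Total = $36106.1548

$36106.15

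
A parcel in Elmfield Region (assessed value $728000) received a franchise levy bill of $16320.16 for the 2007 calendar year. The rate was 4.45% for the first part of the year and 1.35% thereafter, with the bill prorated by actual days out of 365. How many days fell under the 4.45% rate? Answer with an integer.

Let d = days at the first rate; then 365 − d days at the second rate.
$728000 × [4.45%·d + 1.35%·(365−d)] / 365 = $16320.16
Solving gives d = 105, so the new rate took effect on 16 April 2007.

105 days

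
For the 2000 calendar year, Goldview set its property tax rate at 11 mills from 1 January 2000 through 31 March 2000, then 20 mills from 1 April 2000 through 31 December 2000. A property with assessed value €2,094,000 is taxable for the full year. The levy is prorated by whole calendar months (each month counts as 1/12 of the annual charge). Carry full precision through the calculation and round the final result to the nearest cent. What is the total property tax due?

€37,168.50

1 January – 31 March 2000: 3 months at 11 mills → €2,094,000 × 1.1% × 3/12 = €5,758.5000
1 April – 31 December 2000: 9 months at 20 mills → €2,094,000 × 2% × 9/12 = €31,410.0000
Total = €37,168.5000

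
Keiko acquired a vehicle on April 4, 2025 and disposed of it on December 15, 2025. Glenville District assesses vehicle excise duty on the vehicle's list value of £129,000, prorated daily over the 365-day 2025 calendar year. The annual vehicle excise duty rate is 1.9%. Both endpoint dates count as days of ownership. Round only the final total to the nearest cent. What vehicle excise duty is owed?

Days held (April 4 – December 15, 2025): 256 out of 365
Tax = £129,000 × 1.9% × 256/365 = £1,719.0575

£1,719.06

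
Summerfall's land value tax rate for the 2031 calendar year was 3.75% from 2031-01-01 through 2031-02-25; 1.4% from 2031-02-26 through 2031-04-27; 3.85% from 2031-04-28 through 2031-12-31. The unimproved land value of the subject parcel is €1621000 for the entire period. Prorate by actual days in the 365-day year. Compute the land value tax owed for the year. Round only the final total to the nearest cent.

2031-01-01 to 2031-02-25: 56 days at 3.75% → €1621000 × 3.75% × 56/365 = €9326.3014
2031-02-26 to 2031-04-27: 61 days at 1.4% → €1621000 × 1.4% × 61/365 = €3792.6959
2031-04-28 to 2031-12-31: 248 days at 3.85% → €1621000 × 3.85% × 248/365 = €42403.5836
Total = €55522.5808

€55522.58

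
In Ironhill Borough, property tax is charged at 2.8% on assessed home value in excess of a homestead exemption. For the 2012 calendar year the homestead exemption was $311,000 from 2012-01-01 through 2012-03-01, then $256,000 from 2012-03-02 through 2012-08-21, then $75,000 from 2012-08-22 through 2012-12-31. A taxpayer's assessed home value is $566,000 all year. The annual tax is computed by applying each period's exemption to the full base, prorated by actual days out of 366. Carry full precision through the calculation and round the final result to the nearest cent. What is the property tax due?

2012-01-01 to 2012-03-01: 61 days, exemption $311,000 → ($566,000 − $311,000) × 2.8% × 61/366 = $1,190.0000
2012-03-02 to 2012-08-21: 173 days, exemption $256,000 → ($566,000 − $256,000) × 2.8% × 173/366 = $4,102.8415
2012-08-22 to 2012-12-31: 132 days, exemption $75,000 → ($566,000 − $75,000) × 2.8% × 132/366 = $4,958.2951
Total = $10,251.1366

$10,251.14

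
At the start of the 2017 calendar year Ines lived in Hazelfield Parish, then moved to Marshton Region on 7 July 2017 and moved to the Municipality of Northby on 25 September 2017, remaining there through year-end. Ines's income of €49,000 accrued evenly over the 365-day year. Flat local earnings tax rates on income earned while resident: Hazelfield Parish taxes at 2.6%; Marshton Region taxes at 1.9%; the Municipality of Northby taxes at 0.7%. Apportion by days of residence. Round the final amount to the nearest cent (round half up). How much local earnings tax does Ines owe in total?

Hazelfield Parish, 1 January – 6 July 2017: 187 days → €49,000 × 2.6% × 187/365 = €652.7068
Marshton Region, 7 July – 24 September 2017: 80 days → €49,000 × 1.9% × 80/365 = €204.0548
The Municipality of Northby, 25 September – 31 December 2017: 98 days → €49,000 × 0.7% × 98/365 = €92.0932
Total = €948.8548

€948.85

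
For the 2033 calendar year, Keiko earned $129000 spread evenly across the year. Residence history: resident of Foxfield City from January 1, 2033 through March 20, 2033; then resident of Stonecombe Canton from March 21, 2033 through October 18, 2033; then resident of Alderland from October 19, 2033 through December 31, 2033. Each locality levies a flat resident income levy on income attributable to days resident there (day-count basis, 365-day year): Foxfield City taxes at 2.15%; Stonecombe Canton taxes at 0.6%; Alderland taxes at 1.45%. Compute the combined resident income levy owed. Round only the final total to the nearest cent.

$1429.07

Foxfield City, January 1 – March 20, 2033: 79 days → $129000 × 2.15% × 79/365 = $600.2918
Stonecombe Canton, March 21 – October 18, 2033: 212 days → $129000 × 0.6% × 212/365 = $449.5562
Alderland, October 19 – December 31, 2033: 74 days → $129000 × 1.45% × 74/365 = $379.2247
Total = $1429.0726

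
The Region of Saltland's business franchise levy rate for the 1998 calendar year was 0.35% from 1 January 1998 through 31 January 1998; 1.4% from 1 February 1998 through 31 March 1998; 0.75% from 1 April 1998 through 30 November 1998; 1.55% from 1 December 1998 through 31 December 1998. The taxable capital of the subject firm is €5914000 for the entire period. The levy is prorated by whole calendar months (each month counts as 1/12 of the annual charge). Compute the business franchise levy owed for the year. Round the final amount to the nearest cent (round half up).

€52733.17

1 January – 31 January 1998: 1 month at 0.35% → €5914000 × 0.35% × 1/12 = €1724.9167
1 February – 31 March 1998: 2 months at 1.4% → €5914000 × 1.4% × 2/12 = €13799.3333
1 April – 30 November 1998: 8 months at 0.75% → €5914000 × 0.75% × 8/12 = €29570.0000
1 December – 31 December 1998: 1 month at 1.55% → €5914000 × 1.55% × 1/12 = €7638.9167
Total = €52733.1667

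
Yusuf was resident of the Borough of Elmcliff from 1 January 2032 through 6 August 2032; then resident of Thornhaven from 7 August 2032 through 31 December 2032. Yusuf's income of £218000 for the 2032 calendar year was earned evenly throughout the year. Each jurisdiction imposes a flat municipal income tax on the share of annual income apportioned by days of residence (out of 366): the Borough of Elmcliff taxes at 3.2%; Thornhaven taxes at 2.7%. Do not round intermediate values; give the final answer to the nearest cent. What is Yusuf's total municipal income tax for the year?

£6538.21

The Borough of Elmcliff, 1 January – 6 August 2032: 219 days → £218000 × 3.2% × 219/366 = £4174.1639
Thornhaven, 7 August – 31 December 2032: 147 days → £218000 × 2.7% × 147/366 = £2364.0492
Total = £6538.2131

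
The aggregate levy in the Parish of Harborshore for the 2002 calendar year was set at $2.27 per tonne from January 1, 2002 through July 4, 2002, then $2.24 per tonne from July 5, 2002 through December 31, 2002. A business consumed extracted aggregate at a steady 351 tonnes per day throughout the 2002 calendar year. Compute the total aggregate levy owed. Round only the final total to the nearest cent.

$288,925.65

January 1 – July 4, 2002: 185 days × 351 tonnes/day = 64,935 tonnes at $2.27/tonne → $147,402.45
July 5 – December 31, 2002: 180 days × 351 tonnes/day = 63,180 tonnes at $2.24/tonne → $141,523.20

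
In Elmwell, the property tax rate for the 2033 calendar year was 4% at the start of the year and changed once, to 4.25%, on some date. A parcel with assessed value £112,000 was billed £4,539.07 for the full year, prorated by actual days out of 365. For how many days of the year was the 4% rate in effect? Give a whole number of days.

Let d = days at the first rate; then 365 − d days at the second rate.
£112,000 × [4%·d + 4.25%·(365−d)] / 365 = £4,539.07
Solving gives d = 288, so the new rate took effect on October 16, 2033.

288 days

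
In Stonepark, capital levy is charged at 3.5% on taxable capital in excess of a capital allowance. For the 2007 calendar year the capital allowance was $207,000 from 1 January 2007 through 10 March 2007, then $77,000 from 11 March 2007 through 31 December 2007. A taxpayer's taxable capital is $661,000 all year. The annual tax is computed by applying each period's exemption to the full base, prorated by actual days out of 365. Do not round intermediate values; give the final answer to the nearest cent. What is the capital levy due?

$19,579.86

1 January – 10 March 2007: 69 days, exemption $207,000 → ($661,000 − $207,000) × 3.5% × 69/365 = $3,003.8630
11 March – 31 December 2007: 296 days, exemption $77,000 → ($661,000 − $77,000) × 3.5% × 296/365 = $16,576.0000
Total = $19,579.8630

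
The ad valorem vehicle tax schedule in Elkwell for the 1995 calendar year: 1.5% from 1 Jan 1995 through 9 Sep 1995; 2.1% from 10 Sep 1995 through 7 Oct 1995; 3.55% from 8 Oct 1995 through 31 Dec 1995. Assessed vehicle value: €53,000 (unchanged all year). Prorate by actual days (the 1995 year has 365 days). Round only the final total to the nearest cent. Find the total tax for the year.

1 Jan – 9 Sep 1995: 252 days at 1.5% → €53,000 × 1.5% × 252/365 = €548.8767
10 Sep – 7 Oct 1995: 28 days at 2.1% → €53,000 × 2.1% × 28/365 = €85.3808
8 Oct – 31 Dec 1995: 85 days at 3.55% → €53,000 × 3.55% × 85/365 = €438.1575
Total = €1,072.4151

€1,072.42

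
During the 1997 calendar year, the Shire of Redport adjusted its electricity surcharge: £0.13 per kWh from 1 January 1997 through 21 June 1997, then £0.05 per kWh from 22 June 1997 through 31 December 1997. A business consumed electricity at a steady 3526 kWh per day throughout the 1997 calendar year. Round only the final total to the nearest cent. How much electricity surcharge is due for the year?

1 January – 21 June 1997: 172 days × 3526 kWh/day = 606,472 kWh at £0.13/kWh → £78,841.36
22 June – 31 December 1997: 193 days × 3526 kWh/day = 680,518 kWh at £0.05/kWh → £34,025.90

£112,867.26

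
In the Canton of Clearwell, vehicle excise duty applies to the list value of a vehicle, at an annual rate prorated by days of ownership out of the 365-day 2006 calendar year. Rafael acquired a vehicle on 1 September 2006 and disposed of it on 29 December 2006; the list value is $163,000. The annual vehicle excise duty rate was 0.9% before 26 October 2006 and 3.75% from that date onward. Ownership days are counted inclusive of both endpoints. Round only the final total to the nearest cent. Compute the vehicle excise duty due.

$1,309.58

1 September – 25 October 2006: 55 days at 0.9% → $163,000 × 0.9% × 55/365 = $221.0548
26 October – 29 December 2006: 65 days at 3.75% → $163,000 × 3.75% × 65/365 = $1,088.5274
Total = $1,309.5822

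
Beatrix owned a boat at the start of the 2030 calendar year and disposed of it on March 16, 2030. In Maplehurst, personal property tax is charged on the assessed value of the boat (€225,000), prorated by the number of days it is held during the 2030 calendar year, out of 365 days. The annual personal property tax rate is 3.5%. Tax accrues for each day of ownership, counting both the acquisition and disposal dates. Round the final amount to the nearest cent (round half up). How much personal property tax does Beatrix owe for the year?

Days held (January 1 – March 16, 2030): 75 out of 365
Tax = €225,000 × 3.5% × 75/365 = €1,618.1507

€1,618.15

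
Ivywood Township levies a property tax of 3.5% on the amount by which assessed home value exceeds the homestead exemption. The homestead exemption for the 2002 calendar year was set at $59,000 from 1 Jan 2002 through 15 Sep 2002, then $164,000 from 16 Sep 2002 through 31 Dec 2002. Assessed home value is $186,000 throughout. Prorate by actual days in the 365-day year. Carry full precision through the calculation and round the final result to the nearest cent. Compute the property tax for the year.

1 Jan – 15 Sep 2002: 258 days, exemption $59,000 → ($186,000 − $59,000) × 3.5% × 258/365 = $3,141.9452
16 Sep – 31 Dec 2002: 107 days, exemption $164,000 → ($186,000 − $164,000) × 3.5% × 107/365 = $225.7260
Total = $3,367.6712

$3,367.67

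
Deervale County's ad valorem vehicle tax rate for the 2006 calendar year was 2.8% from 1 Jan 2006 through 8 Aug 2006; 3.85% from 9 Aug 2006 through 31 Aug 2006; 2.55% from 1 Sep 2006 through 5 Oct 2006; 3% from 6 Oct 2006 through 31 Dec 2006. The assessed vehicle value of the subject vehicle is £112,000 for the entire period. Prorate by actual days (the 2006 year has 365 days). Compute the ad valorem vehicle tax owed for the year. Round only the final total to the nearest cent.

1 Jan – 8 Aug 2006: 220 days at 2.8% → £112,000 × 2.8% × 220/365 = £1,890.1918
9 Aug – 31 Aug 2006: 23 days at 3.85% → £112,000 × 3.85% × 23/365 = £271.7151
1 Sep – 5 Oct 2006: 35 days at 2.55% → £112,000 × 2.55% × 35/365 = £273.8630
6 Oct – 31 Dec 2006: 87 days at 3% → £112,000 × 3% × 87/365 = £800.8767
Total = £3,236.6466

£3,236.65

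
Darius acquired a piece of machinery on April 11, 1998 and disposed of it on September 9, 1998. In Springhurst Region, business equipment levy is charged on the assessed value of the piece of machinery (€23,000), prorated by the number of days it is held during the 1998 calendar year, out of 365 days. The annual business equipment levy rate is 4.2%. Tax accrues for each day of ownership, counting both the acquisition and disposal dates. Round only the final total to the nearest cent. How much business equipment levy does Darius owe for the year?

Days held (April 11 – September 9, 1998): 152 out of 365
Tax = €23,000 × 4.2% × 152/365 = €402.2795

€402.28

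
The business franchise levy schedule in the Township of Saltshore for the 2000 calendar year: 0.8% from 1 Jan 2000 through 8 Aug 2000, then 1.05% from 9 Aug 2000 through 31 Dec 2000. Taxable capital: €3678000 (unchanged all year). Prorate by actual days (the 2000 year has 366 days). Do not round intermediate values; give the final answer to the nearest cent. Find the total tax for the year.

€33066.83

1 Jan – 8 Aug 2000: 221 days at 0.8% → €3678000 × 0.8% × 221/366 = €17766.9508
9 Aug – 31 Dec 2000: 145 days at 1.05% → €3678000 × 1.05% × 145/366 = €15299.8770
Total = €33066.8279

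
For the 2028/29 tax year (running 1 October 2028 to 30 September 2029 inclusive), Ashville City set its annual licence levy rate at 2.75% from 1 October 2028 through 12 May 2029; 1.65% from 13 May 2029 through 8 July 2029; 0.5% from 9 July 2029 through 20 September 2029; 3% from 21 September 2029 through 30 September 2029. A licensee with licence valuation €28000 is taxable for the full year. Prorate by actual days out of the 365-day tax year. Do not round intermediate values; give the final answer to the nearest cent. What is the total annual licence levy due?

€596.09

1 October 2028 – 12 May 2029: 224 days at 2.75% → €28000 × 2.75% × 224/365 = €472.5479
13 May – 8 July 2029: 57 days at 1.65% → €28000 × 1.65% × 57/365 = €72.1479
9 July – 20 September 2029: 74 days at 0.5% → €28000 × 0.5% × 74/365 = €28.3836
21 September – 30 September 2029: 10 days at 3% → €28000 × 3% × 10/365 = €23.0137
Total = €596.0932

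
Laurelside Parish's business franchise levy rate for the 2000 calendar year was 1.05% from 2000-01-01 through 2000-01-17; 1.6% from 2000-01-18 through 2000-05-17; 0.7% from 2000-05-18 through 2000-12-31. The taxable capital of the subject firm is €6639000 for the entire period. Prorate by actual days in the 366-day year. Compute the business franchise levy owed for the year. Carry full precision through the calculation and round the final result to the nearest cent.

€67306.04

2000-01-01 to 2000-01-17: 17 days at 1.05% → €6639000 × 1.05% × 17/366 = €3237.8730
2000-01-18 to 2000-05-17: 121 days at 1.6% → €6639000 × 1.6% × 121/366 = €35117.7705
2000-05-18 to 2000-12-31: 228 days at 0.7% → €6639000 × 0.7% × 228/366 = €28950.3934
Total = €67306.0369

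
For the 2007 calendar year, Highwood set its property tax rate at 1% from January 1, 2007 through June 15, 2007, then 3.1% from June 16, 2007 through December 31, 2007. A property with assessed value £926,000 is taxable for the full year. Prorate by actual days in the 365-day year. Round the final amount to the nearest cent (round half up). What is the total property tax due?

January 1 – June 15, 2007: 166 days at 1% → £926,000 × 1% × 166/365 = £4,211.3973
June 16 – December 31, 2007: 199 days at 3.1% → £926,000 × 3.1% × 199/365 = £15,650.6685
Total = £19,862.0658

£19,862.07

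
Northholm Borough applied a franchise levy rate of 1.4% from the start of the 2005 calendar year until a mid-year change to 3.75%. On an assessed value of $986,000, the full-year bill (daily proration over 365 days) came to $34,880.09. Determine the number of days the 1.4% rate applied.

Let d = days at the first rate; then 365 − d days at the second rate.
$986,000 × [1.4%·d + 3.75%·(365−d)] / 365 = $34,880.09
Solving gives d = 33, so the new rate took effect on February 3, 2005.

33 days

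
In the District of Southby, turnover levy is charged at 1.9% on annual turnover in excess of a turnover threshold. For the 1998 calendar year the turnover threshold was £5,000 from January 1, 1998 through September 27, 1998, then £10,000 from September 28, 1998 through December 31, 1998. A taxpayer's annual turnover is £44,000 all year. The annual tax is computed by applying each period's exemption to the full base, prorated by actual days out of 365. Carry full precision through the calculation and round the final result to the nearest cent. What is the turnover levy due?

£716.27

January 1 – September 27, 1998: 270 days, exemption £5,000 → (£44,000 − £5,000) × 1.9% × 270/365 = £548.1370
September 28 – December 31, 1998: 95 days, exemption £10,000 → (£44,000 − £10,000) × 1.9% × 95/365 = £168.1370
Total = £716.2740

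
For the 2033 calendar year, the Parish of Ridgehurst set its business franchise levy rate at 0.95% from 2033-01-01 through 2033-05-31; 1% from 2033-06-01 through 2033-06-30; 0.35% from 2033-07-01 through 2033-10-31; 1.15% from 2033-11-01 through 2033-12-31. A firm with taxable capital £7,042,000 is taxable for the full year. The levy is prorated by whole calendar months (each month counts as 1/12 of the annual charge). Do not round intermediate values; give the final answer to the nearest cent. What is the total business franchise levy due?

£55,455.75

2033-01-01 to 2033-05-31: 5 months at 0.95% → £7,042,000 × 0.95% × 5/12 = £27,874.5833
2033-06-01 to 2033-06-30: 1 month at 1% → £7,042,000 × 1% × 1/12 = £5,868.3333
2033-07-01 to 2033-10-31: 4 months at 0.35% → £7,042,000 × 0.35% × 4/12 = £8,215.6667
2033-11-01 to 2033-12-31: 2 months at 1.15% → £7,042,000 × 1.15% × 2/12 = £13,497.1667
Total = £55,455.7500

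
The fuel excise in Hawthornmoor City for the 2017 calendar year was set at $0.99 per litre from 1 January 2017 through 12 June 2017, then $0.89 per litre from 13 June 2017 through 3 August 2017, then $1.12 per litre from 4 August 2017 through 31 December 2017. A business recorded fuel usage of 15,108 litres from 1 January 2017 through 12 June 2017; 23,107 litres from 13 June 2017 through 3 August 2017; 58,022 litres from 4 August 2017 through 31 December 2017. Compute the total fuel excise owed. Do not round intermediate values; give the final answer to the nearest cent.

$100506.79

1 January – 12 June 2017: 15,108 litres at $0.99/litre → $14956.92
13 June – 3 August 2017: 23,107 litres at $0.89/litre → $20565.23
4 August – 31 December 2017: 58,022 litres at $1.12/litre → $64984.64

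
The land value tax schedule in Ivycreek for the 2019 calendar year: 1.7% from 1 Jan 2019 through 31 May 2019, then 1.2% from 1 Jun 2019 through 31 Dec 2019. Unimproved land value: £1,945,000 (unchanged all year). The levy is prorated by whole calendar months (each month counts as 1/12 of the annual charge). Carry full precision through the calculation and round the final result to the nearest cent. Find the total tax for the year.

£27,392.08

1 Jan – 31 May 2019: 5 months at 1.7% → £1,945,000 × 1.7% × 5/12 = £13,777.0833
1 Jun – 31 Dec 2019: 7 months at 1.2% → £1,945,000 × 1.2% × 7/12 = £13,615.0000
Total = £27,392.0833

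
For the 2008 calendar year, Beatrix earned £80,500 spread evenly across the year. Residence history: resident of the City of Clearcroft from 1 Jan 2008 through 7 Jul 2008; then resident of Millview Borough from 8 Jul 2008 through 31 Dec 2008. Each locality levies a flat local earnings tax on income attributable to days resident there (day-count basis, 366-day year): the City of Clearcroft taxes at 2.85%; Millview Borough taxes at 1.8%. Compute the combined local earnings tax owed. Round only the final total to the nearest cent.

£1,885.48

The City of Clearcroft, 1 Jan – 7 Jul 2008: 189 days → £80,500 × 2.85% × 189/366 = £1,184.7357
Millview Borough, 8 Jul – 31 Dec 2008: 177 days → £80,500 × 1.8% × 177/366 = £700.7459
Total = £1,885.4816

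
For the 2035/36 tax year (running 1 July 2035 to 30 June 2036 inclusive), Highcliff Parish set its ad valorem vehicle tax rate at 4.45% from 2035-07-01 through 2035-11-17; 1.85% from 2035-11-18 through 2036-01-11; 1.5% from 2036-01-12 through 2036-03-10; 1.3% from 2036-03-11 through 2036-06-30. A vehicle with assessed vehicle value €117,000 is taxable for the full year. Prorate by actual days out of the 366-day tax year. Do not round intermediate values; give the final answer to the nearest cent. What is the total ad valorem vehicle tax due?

€3,065.18

2035-07-01 to 2035-11-17: 140 days at 4.45% → €117,000 × 4.45% × 140/366 = €1,991.5574
2035-11-18 to 2036-01-11: 55 days at 1.85% → €117,000 × 1.85% × 55/366 = €325.2664
2036-01-12 to 2036-03-10: 59 days at 1.5% → €117,000 × 1.5% × 59/366 = €282.9098
2036-03-11 to 2036-06-30: 112 days at 1.3% → €117,000 × 1.3% × 112/366 = €465.4426
Total = €3,065.1762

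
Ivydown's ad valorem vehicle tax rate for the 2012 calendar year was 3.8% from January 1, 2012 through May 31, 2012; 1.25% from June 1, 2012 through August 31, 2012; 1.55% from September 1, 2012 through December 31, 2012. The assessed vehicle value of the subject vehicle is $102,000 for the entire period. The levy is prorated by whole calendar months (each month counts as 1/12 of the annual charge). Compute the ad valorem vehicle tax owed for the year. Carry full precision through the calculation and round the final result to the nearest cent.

January 1 – May 31, 2012: 5 months at 3.8% → $102,000 × 3.8% × 5/12 = $1,615.0000
June 1 – August 31, 2012: 3 months at 1.25% → $102,000 × 1.25% × 3/12 = $318.7500
September 1 – December 31, 2012: 4 months at 1.55% → $102,000 × 1.55% × 4/12 = $527.0000
Total = $2,460.7500

$2,460.75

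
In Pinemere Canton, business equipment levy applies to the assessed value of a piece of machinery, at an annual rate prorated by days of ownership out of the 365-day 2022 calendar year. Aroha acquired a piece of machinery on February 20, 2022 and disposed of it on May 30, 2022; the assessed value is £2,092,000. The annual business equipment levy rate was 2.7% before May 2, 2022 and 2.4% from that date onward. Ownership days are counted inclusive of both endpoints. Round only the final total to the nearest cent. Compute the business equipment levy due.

February 20 – May 1, 2022: 71 days at 2.7% → £2,092,000 × 2.7% × 71/365 = £10,987.2986
May 2 – May 30, 2022: 29 days at 2.4% → £2,092,000 × 2.4% × 29/365 = £3,989.1288
Total = £14,976.4274

£14,976.43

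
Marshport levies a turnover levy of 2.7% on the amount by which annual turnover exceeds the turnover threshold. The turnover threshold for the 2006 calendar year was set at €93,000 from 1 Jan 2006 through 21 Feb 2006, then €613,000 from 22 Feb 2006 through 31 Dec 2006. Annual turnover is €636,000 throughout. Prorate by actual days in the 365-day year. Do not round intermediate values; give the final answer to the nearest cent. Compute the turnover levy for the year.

1 Jan – 21 Feb 2006: 52 days, exemption €93,000 → (€636,000 − €93,000) × 2.7% × 52/365 = €2,088.6904
22 Feb – 31 Dec 2006: 313 days, exemption €613,000 → (€636,000 − €613,000) × 2.7% × 313/365 = €532.5288
Total = €2,621.2192

€2,621.22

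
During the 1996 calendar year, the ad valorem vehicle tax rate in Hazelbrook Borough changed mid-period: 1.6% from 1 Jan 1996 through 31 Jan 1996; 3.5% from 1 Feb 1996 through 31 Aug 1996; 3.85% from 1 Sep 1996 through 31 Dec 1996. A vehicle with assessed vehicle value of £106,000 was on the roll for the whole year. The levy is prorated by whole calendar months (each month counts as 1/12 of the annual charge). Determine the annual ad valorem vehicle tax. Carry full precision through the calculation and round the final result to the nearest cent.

£3,665.83

1 Jan – 31 Jan 1996: 1 month at 1.6% → £106,000 × 1.6% × 1/12 = £141.3333
1 Feb – 31 Aug 1996: 7 months at 3.5% → £106,000 × 3.5% × 7/12 = £2,164.1667
1 Sep – 31 Dec 1996: 4 months at 3.85% → £106,000 × 3.85% × 4/12 = £1,360.3333
Total = £3,665.8333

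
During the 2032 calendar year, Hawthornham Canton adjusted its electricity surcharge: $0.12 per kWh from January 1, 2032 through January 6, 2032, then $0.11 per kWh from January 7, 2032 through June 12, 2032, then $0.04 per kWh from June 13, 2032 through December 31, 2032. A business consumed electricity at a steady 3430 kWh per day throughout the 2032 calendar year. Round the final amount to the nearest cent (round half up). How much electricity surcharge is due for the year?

$89,797.40

January 1 – January 6, 2032: 6 days × 3430 kWh/day = 20,580 kWh at $0.12/kWh → $2,469.60
January 7 – June 12, 2032: 158 days × 3430 kWh/day = 541,940 kWh at $0.11/kWh → $59,613.40
June 13 – December 31, 2032: 202 days × 3430 kWh/day = 692,860 kWh at $0.04/kWh → $27,714.40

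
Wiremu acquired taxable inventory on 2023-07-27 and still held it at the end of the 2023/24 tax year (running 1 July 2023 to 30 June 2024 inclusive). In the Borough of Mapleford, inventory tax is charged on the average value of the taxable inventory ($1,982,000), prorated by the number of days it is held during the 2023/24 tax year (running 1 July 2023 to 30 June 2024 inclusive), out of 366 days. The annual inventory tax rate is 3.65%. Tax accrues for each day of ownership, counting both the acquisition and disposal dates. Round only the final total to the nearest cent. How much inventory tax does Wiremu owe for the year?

$67,203.88

Days held (2023-07-27 to 2024-06-30): 340 out of 366
Tax = $1,982,000 × 3.65% × 340/366 = $67,203.8798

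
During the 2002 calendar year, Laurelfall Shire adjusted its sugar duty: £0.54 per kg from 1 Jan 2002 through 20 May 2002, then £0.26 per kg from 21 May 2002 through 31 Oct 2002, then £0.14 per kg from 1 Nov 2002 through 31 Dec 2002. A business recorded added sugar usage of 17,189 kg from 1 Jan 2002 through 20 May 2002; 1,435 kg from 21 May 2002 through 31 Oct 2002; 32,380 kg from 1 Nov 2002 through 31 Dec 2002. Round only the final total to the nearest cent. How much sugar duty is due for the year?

£14,188.36

1 Jan – 20 May 2002: 17,189 kg at £0.54/kg → £9,282.06
21 May – 31 Oct 2002: 1,435 kg at £0.26/kg → £373.10
1 Nov – 31 Dec 2002: 32,380 kg at £0.14/kg → £4,533.20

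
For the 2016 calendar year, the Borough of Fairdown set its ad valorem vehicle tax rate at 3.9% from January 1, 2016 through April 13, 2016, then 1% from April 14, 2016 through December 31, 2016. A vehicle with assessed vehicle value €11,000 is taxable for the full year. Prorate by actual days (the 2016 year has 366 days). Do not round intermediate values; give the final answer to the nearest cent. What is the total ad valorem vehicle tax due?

€200.64

January 1 – April 13, 2016: 104 days at 3.9% → €11,000 × 3.9% × 104/366 = €121.9016
April 14 – December 31, 2016: 262 days at 1% → €11,000 × 1% × 262/366 = €78.7432
Total = €200.6448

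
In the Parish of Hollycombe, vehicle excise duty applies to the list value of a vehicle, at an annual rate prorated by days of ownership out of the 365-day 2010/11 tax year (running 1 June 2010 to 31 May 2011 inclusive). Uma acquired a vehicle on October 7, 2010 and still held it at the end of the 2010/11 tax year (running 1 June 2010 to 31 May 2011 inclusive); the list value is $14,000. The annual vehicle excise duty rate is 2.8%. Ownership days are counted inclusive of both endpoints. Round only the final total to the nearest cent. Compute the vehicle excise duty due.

Days held (October 7, 2010 – May 31, 2011): 237 out of 365
Tax = $14,000 × 2.8% × 237/365 = $254.5315

$254.53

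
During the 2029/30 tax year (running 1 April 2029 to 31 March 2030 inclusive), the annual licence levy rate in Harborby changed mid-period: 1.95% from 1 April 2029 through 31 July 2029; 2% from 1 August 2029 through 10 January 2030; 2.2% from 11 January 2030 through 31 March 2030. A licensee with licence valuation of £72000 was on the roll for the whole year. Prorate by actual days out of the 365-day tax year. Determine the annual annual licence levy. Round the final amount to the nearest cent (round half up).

1 April – 31 July 2029: 122 days at 1.95% → £72000 × 1.95% × 122/365 = £469.2822
1 August 2029 – 10 January 2030: 163 days at 2% → £72000 × 2% × 163/365 = £643.0685
11 January – 31 March 2030: 80 days at 2.2% → £72000 × 2.2% × 80/365 = £347.1781
Total = £1459.5288

£1459.53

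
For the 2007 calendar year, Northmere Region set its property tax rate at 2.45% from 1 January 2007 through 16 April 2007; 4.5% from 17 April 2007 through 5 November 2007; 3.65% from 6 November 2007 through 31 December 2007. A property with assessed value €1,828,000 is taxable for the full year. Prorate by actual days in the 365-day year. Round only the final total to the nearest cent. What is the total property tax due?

1 January – 16 April 2007: 106 days at 2.45% → €1,828,000 × 2.45% × 106/365 = €13,006.3452
17 April – 5 November 2007: 203 days at 4.5% → €1,828,000 × 4.5% × 203/365 = €45,750.0822
6 November – 31 December 2007: 56 days at 3.65% → €1,828,000 × 3.65% × 56/365 = €10,236.8000
Total = €68,993.2274

€68,993.23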